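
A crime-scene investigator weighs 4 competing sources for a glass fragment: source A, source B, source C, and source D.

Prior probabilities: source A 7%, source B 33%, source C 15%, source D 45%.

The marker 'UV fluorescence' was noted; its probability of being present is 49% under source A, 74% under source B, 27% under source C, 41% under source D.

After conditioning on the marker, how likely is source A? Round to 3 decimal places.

0.068

Multiply each prior by the likelihood of the marker:
  source A: 0.07 × 0.49 = 0.0343
  source B: 0.33 × 0.74 = 0.2442
  source C: 0.15 × 0.27 = 0.0405
  source D: 0.45 × 0.41 = 0.1845
The unnormalized weights sum to 0.5035.
P(source A | evidence) = 0.0343 / 0.5035 ≈ 0.068.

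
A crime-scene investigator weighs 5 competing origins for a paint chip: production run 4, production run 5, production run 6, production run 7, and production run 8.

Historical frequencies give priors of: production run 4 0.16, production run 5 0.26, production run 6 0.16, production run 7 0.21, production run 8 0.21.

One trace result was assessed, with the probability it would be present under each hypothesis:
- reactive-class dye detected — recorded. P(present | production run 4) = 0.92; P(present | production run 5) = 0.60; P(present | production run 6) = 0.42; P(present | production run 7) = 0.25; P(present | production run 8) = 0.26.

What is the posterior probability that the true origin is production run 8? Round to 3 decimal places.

By Bayes' rule, the unnormalized weight for each hypothesis is prior × likelihood:
  production run 4: 0.16 × 0.92 = 0.1472
  production run 5: 0.26 × 0.60 = 0.156
  production run 6: 0.16 × 0.42 = 0.0672
  production run 7: 0.21 × 0.25 = 0.0525
  production run 8: 0.21 × 0.26 = 0.0546
The unnormalized weights sum to 0.4775.
P(production run 8 | evidence) = 0.0546 / 0.4775 ≈ 0.114.

0.114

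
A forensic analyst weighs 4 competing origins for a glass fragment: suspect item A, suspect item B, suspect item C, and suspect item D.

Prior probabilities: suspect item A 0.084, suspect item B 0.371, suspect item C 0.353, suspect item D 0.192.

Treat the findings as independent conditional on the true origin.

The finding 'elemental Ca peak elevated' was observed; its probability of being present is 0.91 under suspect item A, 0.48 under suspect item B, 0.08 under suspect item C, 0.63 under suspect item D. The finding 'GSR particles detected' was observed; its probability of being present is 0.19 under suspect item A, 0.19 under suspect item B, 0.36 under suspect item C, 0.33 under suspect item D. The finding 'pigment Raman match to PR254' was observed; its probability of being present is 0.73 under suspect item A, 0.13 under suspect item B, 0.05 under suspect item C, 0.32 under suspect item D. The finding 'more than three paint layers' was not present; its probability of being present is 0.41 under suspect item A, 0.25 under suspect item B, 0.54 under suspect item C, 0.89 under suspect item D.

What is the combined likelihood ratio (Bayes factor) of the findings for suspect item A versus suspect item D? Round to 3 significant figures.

Take the product of per-finding likelihoods under each hypothesis (using 1 − P(present | H) for each absent finding), then divide.
  suspect item A: 0.91 × 0.19 × 0.73 × (1 − 0.41) = 0.074468
  suspect item D: 0.63 × 0.33 × 0.32 × (1 − 0.89) = 0.0073181
Bayes factor = 0.074468 / 0.0073181 ≈ 10.2

10.2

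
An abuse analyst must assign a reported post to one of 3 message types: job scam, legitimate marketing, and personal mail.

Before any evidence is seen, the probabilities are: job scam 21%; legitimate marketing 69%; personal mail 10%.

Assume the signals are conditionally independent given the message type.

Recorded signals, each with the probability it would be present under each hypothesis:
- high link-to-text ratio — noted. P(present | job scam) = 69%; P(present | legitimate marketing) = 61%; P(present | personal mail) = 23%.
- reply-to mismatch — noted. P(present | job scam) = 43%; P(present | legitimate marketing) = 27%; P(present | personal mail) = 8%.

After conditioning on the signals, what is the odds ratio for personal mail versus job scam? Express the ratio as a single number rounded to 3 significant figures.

0.0295

Posterior odds equal prior odds times the likelihood ratio; only the two competing hypotheses matter.
  personal mail: 0.10 × 0.23 × 0.08 = 0.00184
  job scam: 0.21 × 0.69 × 0.43 = 0.062307
Odds(personal mail : job scam) = 0.00184 / 0.062307 ≈ 0.0295.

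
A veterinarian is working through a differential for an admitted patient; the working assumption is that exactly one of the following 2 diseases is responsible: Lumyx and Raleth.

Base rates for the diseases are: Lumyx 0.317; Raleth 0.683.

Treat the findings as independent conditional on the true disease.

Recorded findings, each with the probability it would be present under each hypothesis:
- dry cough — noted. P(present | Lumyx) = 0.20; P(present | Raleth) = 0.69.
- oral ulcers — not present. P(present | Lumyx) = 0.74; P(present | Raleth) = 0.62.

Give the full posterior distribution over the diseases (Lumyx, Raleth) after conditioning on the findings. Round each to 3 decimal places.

0.084, 0.916

By Bayes' rule with conditional independence, the unnormalized weight for each hypothesis is prior × ∏ likelihoods (using 1 − P(present | H) for each absent finding):
  Lumyx: 0.317 × 0.20 × (1 − 0.74) = 0.016484
  Raleth: 0.683 × 0.69 × (1 − 0.62) = 0.17908
Marginal likelihood of the evidence = 0.19557.
P(Lumyx | evidence) = 0.016484 / 0.19557 ≈ 0.084
P(Raleth | evidence) = 0.17908 / 0.19557 ≈ 0.916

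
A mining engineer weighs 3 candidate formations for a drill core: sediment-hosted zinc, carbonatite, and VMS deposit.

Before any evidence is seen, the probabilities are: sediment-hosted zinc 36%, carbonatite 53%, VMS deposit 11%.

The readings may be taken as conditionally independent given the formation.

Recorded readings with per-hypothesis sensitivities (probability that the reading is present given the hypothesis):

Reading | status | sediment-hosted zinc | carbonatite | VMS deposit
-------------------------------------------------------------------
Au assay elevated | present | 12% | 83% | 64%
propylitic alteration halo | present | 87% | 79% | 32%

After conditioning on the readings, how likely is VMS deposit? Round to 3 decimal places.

0.055

By Bayes' rule with conditional independence, the unnormalized weight for each hypothesis is prior × ∏ likelihoods:
  sediment-hosted zinc: 0.36 × 0.12 × 0.87 = 0.037584
  carbonatite: 0.53 × 0.83 × 0.79 = 0.34752
  VMS deposit: 0.11 × 0.64 × 0.32 = 0.022528
Normalizing constant Z = 0.037584 + 0.34752 + 0.022528 = 0.40763.
P(VMS deposit | evidence) = 0.022528 / 0.40763 ≈ 0.055.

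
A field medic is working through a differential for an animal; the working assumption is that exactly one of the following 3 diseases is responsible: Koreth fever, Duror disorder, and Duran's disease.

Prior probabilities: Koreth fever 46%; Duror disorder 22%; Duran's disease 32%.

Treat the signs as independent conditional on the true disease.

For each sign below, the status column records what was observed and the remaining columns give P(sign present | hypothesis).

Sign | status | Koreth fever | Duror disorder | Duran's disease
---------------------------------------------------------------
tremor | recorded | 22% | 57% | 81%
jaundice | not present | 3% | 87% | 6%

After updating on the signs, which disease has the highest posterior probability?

Duran's disease

Multiply each prior by the joint likelihood of the sign pattern (using 1 − P(present | H) for each absent sign):
  Koreth fever: 0.46 × 0.22 × (1 − 0.03) = 0.098164
  Duror disorder: 0.22 × 0.57 × (1 − 0.87) = 0.016302
  Duran's disease: 0.32 × 0.81 × (1 − 0.06) = 0.24365
Normalizing constant Z = 0.098164 + 0.016302 + 0.24365 = 0.35811.
P(Koreth fever | evidence) ≈ 0.098164 / 0.35811 ≈ 0.274
P(Duror disorder | evidence) ≈ 0.016302 / 0.35811 ≈ 0.046
P(Duran's disease | evidence) ≈ 0.24365 / 0.35811 ≈ 0.680
The largest is 0.680, so Duran's disease is most probable.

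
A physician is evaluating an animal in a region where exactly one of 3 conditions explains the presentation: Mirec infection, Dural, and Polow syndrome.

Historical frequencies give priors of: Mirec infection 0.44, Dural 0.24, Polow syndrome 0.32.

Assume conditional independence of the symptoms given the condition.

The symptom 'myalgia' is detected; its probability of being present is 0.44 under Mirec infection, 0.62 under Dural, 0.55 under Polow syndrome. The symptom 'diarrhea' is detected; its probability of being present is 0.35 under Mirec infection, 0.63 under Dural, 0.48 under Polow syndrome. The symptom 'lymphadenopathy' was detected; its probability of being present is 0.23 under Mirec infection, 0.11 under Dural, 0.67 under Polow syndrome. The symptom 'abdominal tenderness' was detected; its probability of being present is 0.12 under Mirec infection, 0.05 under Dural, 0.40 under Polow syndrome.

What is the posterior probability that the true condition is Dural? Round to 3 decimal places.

0.021

Multiply each prior by the joint likelihood of the symptom pattern:
  Mirec infection: 0.44 × 0.44 × 0.35 × 0.23 × 0.12 = 0.0018702
  Dural: 0.24 × 0.62 × 0.63 × 0.11 × 0.05 = 0.00051559
  Polow syndrome: 0.32 × 0.55 × 0.48 × 0.67 × 0.40 = 0.022641
Marginal likelihood of the evidence = 0.025026.
P(Dural | evidence) = 0.00051559 / 0.025026 ≈ 0.021.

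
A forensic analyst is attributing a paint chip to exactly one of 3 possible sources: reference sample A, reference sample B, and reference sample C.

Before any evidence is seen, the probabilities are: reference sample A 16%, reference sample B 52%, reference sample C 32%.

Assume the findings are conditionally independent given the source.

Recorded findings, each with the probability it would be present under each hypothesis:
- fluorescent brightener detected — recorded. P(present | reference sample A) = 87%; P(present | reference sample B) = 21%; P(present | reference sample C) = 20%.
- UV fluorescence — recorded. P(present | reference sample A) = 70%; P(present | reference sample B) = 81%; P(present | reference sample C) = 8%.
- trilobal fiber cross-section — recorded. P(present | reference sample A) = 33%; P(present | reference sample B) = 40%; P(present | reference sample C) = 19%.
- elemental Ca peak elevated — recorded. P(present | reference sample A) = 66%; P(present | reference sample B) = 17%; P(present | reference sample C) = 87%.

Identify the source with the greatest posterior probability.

reference sample A

By Bayes' rule with conditional independence, the unnormalized weight for each hypothesis is prior × ∏ likelihoods:
  reference sample A: 0.16 × 0.87 × 0.70 × 0.33 × 0.66 = 0.021222
  reference sample B: 0.52 × 0.21 × 0.81 × 0.40 × 0.17 = 0.0060147
  reference sample C: 0.32 × 0.20 × 0.08 × 0.19 × 0.87 = 0.00084634
The unnormalized weights sum to 0.028084.
P(reference sample A | evidence) ≈ 0.021222 / 0.028084 ≈ 0.756
P(reference sample B | evidence) ≈ 0.0060147 / 0.028084 ≈ 0.214
P(reference sample C | evidence) ≈ 0.00084634 / 0.028084 ≈ 0.030
The largest is 0.756, so reference sample A is most probable.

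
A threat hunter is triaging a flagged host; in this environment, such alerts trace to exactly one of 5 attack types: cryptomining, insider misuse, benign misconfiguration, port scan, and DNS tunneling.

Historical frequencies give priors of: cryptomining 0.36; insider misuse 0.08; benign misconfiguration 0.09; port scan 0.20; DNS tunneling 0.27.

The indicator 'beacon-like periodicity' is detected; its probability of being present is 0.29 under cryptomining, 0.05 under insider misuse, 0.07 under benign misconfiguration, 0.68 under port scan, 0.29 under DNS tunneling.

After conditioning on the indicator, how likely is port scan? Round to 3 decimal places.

Multiply each prior by the likelihood of the indicator:
  cryptomining: 0.36 × 0.29 = 0.1044
  insider misuse: 0.08 × 0.05 = 0.004
  benign misconfiguration: 0.09 × 0.07 = 0.0063
  port scan: 0.20 × 0.68 = 0.136
  DNS tunneling: 0.27 × 0.29 = 0.0783
Normalizing constant Z = 0.1044 + 0.004 + 0.0063 + 0.136 + 0.0783 = 0.329.
P(port scan | evidence) = 0.136 / 0.329 ≈ 0.413.

0.413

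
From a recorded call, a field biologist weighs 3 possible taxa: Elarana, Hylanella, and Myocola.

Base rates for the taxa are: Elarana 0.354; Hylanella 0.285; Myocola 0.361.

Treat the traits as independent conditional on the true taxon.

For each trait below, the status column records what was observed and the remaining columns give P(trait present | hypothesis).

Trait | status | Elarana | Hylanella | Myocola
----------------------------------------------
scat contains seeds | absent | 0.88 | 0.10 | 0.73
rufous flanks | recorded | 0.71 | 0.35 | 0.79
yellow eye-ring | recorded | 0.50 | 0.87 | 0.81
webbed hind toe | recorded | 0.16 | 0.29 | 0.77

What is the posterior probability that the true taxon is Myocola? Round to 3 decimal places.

By Bayes' rule with conditional independence, the unnormalized weight for each hypothesis is prior × ∏ likelihoods (using 1 − P(present | H) for each absent trait):
  Elarana: 0.354 × (1 − 0.88) × 0.71 × 0.50 × 0.16 = 0.0024129
  Hylanella: 0.285 × (1 − 0.10) × 0.35 × 0.87 × 0.29 = 0.02265
  Myocola: 0.361 × (1 − 0.73) × 0.79 × 0.81 × 0.77 = 0.048026
Normalizing constant Z = 0.0024129 + 0.02265 + 0.048026 = 0.073089.
P(Myocola | evidence) = 0.048026 / 0.073089 ≈ 0.657.

0.657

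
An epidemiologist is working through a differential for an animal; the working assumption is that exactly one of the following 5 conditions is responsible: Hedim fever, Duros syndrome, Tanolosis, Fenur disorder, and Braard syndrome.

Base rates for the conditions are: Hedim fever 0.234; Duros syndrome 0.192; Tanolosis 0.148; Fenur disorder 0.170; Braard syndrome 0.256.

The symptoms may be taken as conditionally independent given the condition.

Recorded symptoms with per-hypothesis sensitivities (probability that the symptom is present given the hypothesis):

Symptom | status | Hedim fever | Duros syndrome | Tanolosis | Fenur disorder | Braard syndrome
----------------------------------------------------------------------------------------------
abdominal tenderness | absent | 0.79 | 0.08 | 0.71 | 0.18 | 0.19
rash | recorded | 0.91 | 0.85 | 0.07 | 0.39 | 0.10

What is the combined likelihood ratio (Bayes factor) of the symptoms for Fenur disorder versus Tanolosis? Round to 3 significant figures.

Take the product of per-symptom likelihoods under each hypothesis (using 1 − P(present | H) for each absent symptom), then divide.
  Fenur disorder: (1 − 0.18) × 0.39 = 0.3198
  Tanolosis: (1 − 0.71) × 0.07 = 0.0203
Bayes factor = 0.3198 / 0.0203 ≈ 15.8

15.8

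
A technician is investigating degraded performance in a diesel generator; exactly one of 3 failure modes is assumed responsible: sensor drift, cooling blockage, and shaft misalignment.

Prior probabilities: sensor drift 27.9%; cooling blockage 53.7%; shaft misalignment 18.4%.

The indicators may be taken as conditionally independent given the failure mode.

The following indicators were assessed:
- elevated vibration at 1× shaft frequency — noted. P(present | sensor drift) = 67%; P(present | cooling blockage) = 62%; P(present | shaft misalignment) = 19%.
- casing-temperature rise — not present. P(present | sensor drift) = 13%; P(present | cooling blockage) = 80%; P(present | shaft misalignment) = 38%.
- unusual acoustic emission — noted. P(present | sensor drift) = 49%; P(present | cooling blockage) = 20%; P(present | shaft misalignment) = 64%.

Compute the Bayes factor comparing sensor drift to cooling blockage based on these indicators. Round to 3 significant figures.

11.5

Take the product of per-indicator likelihoods under each hypothesis (using 1 − P(present | H) for each absent indicator), then divide.
  sensor drift: 0.67 × (1 − 0.13) × 0.49 = 0.28562
  cooling blockage: 0.62 × (1 − 0.80) × 0.20 = 0.0248
Bayes factor = 0.28562 / 0.0248 ≈ 11.5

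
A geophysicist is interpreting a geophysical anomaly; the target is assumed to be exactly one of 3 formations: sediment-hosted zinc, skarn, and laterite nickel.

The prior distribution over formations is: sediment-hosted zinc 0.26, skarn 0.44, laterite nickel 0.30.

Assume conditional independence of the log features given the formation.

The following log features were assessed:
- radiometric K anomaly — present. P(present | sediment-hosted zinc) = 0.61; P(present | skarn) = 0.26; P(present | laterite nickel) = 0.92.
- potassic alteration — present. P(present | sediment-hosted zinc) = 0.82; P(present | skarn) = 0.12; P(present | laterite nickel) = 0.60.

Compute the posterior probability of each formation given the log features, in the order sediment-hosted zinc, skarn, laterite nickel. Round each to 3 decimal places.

0.420, 0.044, 0.535

By Bayes' rule with conditional independence, the unnormalized weight for each hypothesis is prior × ∏ likelihoods:
  sediment-hosted zinc: 0.26 × 0.61 × 0.82 = 0.13005
  skarn: 0.44 × 0.26 × 0.12 = 0.013728
  laterite nickel: 0.30 × 0.92 × 0.60 = 0.1656
The unnormalized weights sum to 0.30938.
P(sediment-hosted zinc | evidence) = 0.13005 / 0.30938 ≈ 0.420
P(skarn | evidence) = 0.013728 / 0.30938 ≈ 0.044
P(laterite nickel | evidence) = 0.1656 / 0.30938 ≈ 0.535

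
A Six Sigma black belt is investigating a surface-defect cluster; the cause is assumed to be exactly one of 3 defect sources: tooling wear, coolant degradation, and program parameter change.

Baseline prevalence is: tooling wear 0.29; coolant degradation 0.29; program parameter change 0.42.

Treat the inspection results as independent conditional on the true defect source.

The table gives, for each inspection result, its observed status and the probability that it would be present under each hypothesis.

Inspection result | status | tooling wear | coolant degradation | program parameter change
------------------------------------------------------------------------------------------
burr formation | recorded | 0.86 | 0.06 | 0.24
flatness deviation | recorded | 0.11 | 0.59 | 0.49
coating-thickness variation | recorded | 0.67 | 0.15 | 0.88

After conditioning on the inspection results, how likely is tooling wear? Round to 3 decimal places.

By Bayes' rule with conditional independence, the unnormalized weight for each hypothesis is prior × ∏ likelihoods:
  tooling wear: 0.29 × 0.86 × 0.11 × 0.67 = 0.018381
  coolant degradation: 0.29 × 0.06 × 0.59 × 0.15 = 0.0015399
  program parameter change: 0.42 × 0.24 × 0.49 × 0.88 = 0.043465
The unnormalized weights sum to 0.063386.
P(tooling wear | evidence) = 0.018381 / 0.063386 ≈ 0.290.

0.290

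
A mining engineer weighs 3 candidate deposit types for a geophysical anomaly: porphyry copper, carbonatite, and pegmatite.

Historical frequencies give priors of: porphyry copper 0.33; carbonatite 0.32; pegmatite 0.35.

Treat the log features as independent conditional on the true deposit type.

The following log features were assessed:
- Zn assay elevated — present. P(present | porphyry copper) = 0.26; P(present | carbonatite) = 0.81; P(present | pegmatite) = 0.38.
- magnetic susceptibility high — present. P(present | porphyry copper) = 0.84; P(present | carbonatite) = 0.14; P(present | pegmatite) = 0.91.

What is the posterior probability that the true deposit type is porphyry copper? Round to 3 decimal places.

0.314

By Bayes' rule with conditional independence, the unnormalized weight for each hypothesis is prior × ∏ likelihoods:
  porphyry copper: 0.33 × 0.26 × 0.84 = 0.072072
  carbonatite: 0.32 × 0.81 × 0.14 = 0.036288
  pegmatite: 0.35 × 0.38 × 0.91 = 0.12103
The unnormalized weights sum to 0.22939.
P(porphyry copper | evidence) = 0.072072 / 0.22939 ≈ 0.314.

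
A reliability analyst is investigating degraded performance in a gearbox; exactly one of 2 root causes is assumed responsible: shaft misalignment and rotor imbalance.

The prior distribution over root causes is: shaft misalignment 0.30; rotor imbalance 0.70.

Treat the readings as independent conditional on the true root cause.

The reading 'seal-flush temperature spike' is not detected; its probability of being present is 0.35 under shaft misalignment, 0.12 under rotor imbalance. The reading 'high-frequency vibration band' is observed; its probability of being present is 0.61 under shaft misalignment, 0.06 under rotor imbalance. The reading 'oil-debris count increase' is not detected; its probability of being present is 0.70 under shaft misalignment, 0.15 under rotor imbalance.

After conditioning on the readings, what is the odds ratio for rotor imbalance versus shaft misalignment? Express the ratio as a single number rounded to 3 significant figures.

The normalizing constant cancels in an odds ratio, so compute prior × likelihood for the two hypotheses only (using 1 − P(present | H) for each absent reading):
  rotor imbalance: 0.70 × (1 − 0.12) × 0.06 × (1 − 0.15) = 0.031416
  shaft misalignment: 0.30 × (1 − 0.35) × 0.61 × (1 − 0.70) = 0.035685
Odds(rotor imbalance : shaft misalignment) = 0.031416 / 0.035685 ≈ 0.880.

0.880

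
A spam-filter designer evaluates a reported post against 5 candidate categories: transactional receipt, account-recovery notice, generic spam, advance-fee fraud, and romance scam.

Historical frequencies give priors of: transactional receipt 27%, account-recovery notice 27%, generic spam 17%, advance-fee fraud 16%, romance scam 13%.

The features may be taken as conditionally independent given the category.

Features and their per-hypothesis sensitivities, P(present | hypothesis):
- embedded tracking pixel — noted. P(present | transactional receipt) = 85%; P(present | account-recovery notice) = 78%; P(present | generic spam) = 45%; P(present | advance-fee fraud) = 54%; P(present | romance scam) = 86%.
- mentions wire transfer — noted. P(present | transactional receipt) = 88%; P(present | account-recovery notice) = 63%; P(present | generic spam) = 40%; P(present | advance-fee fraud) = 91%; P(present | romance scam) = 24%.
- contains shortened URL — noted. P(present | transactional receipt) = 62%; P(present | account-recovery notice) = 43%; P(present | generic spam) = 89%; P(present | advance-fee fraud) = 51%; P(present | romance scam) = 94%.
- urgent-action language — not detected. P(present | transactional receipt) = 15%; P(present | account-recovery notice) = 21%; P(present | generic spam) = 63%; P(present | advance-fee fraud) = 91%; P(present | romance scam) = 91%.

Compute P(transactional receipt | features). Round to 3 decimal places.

0.636

For each hypothesis, the unnormalized posterior weight is prior × product of the feature likelihoods (using 1 − P(present | H) for each absent feature):
  transactional receipt: 0.27 × 0.85 × 0.88 × 0.62 × (1 − 0.15) = 0.10643
  account-recovery notice: 0.27 × 0.78 × 0.63 × 0.43 × (1 − 0.21) = 0.045071
  generic spam: 0.17 × 0.45 × 0.40 × 0.89 × (1 − 0.63) = 0.010077
  advance-fee fraud: 0.16 × 0.54 × 0.91 × 0.51 × (1 − 0.91) = 0.0036088
  romance scam: 0.13 × 0.86 × 0.24 × 0.94 × (1 − 0.91) = 0.00227
The unnormalized weights sum to 0.16746.
P(transactional receipt | evidence) = 0.10643 / 0.16746 ≈ 0.636.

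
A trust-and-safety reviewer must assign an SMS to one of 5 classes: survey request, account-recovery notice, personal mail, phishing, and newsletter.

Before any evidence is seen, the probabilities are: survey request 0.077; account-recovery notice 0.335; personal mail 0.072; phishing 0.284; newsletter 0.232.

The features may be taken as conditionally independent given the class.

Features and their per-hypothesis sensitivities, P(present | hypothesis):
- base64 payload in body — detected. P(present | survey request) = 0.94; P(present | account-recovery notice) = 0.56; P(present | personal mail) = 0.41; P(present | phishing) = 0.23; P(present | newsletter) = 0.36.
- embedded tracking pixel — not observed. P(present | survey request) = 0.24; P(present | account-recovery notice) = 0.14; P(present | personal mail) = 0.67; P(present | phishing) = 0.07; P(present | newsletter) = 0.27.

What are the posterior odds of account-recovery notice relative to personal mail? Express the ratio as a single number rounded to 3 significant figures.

16.6

Posterior odds equal prior odds times the likelihood ratio; only the two competing hypotheses matter (using 1 − P(present | H) for each absent feature).
  account-recovery notice: 0.335 × 0.56 × (1 − 0.14) = 0.16134
  personal mail: 0.072 × 0.41 × (1 − 0.67) = 0.0097416
Posterior odds = 0.16134 / 0.0097416 ≈ 16.6.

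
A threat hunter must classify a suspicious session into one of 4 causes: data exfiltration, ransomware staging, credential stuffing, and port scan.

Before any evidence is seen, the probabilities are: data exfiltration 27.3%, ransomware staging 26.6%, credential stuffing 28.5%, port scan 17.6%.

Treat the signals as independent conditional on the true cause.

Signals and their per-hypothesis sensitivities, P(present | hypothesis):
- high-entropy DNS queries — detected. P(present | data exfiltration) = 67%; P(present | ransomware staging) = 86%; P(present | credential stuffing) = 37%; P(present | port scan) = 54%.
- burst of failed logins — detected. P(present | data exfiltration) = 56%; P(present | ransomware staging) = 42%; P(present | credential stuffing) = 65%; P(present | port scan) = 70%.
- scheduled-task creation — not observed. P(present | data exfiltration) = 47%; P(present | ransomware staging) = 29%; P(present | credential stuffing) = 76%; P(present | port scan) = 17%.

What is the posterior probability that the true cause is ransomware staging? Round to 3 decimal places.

0.351

Multiply each prior by the joint likelihood of the signal pattern (using 1 − P(present | H) for each absent signal):
  data exfiltration: 0.273 × 0.67 × 0.56 × (1 − 0.47) = 0.054288
  ransomware staging: 0.266 × 0.86 × 0.42 × (1 − 0.29) = 0.068216
  credential stuffing: 0.285 × 0.37 × 0.65 × (1 − 0.76) = 0.01645
  port scan: 0.176 × 0.54 × 0.70 × (1 − 0.17) = 0.055218
Marginal likelihood of the evidence = 0.19417.
P(ransomware staging | evidence) = 0.068216 / 0.19417 ≈ 0.351.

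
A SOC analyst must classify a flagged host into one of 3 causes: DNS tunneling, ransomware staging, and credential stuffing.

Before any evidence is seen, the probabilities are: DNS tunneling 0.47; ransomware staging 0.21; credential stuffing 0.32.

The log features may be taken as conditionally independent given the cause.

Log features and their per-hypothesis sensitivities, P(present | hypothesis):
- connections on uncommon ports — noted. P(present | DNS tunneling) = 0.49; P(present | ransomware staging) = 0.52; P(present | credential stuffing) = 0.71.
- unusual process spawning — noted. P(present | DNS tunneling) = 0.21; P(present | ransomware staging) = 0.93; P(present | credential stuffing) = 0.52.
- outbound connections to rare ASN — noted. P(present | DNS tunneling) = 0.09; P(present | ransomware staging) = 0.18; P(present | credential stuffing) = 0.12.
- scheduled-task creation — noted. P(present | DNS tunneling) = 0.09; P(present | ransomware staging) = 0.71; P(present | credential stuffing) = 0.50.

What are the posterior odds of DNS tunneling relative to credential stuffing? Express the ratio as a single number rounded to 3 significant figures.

Posterior odds equal prior odds times the likelihood ratio; only the two competing hypotheses matter.
  DNS tunneling: 0.47 × 0.49 × 0.21 × 0.09 × 0.09 = 0.00039174
  credential stuffing: 0.32 × 0.71 × 0.52 × 0.12 × 0.50 = 0.0070886
Posterior odds = 0.00039174 / 0.0070886 ≈ 0.0553.

0.0553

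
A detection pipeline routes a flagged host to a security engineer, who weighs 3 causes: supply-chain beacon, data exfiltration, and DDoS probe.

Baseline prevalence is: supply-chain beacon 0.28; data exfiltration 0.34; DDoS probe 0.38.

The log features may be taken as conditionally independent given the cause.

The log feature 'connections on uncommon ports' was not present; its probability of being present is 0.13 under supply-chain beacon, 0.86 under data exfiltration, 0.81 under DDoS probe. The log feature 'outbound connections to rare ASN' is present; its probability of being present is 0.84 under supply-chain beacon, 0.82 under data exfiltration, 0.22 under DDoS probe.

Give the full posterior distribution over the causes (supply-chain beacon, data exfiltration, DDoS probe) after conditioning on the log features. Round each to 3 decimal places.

By Bayes' rule with conditional independence, the unnormalized weight for each hypothesis is prior × ∏ likelihoods (using 1 − P(present | H) for each absent log feature):
  supply-chain beacon: 0.28 × (1 − 0.13) × 0.84 = 0.20462
  data exfiltration: 0.34 × (1 − 0.86) × 0.82 = 0.039032
  DDoS probe: 0.38 × (1 − 0.81) × 0.22 = 0.015884
Marginal likelihood of the evidence = 0.25954.
P(supply-chain beacon | evidence) = 0.20462 / 0.25954 ≈ 0.788
P(data exfiltration | evidence) = 0.039032 / 0.25954 ≈ 0.150
P(DDoS probe | evidence) = 0.015884 / 0.25954 ≈ 0.061

0.788, 0.150, 0.061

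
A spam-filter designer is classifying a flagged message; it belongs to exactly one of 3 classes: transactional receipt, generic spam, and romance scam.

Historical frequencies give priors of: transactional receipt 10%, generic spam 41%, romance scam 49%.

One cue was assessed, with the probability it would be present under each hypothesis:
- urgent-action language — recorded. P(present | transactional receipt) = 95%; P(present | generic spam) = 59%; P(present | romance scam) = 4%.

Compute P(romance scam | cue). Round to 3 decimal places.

0.055

By Bayes' rule, the unnormalized weight for each hypothesis is prior × likelihood:
  transactional receipt: 0.10 × 0.95 = 0.095
  generic spam: 0.41 × 0.59 = 0.2419
  romance scam: 0.49 × 0.04 = 0.0196
Marginal likelihood of the evidence = 0.3565.
P(romance scam | evidence) = 0.0196 / 0.3565 ≈ 0.055.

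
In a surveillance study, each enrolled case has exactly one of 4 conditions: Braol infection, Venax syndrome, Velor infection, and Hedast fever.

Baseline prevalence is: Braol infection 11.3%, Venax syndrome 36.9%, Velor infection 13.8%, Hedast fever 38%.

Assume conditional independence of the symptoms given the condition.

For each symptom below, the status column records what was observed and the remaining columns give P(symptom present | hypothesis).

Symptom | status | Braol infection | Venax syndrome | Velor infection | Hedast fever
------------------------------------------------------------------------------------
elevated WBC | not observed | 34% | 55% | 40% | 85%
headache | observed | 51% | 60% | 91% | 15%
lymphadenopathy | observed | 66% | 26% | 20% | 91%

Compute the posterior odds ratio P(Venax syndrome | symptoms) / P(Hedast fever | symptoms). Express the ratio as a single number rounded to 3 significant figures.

3.33

The normalizing constant cancels in an odds ratio, so compute prior × likelihood for the two hypotheses only (using 1 − P(present | H) for each absent symptom):
  Venax syndrome: 0.369 × (1 − 0.55) × 0.60 × 0.26 = 0.025904
  Hedast fever: 0.380 × (1 − 0.85) × 0.15 × 0.91 = 0.0077805
Posterior odds = 0.025904 / 0.0077805 ≈ 3.33.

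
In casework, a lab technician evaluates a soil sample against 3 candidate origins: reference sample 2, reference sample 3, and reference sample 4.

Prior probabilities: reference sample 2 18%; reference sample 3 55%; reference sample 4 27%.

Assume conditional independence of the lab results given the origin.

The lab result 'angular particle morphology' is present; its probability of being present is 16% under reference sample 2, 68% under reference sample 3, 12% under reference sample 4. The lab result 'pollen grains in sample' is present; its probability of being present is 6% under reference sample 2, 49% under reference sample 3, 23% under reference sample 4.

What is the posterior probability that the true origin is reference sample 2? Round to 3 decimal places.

By Bayes' rule with conditional independence, the unnormalized weight for each hypothesis is prior × ∏ likelihoods:
  reference sample 2: 0.18 × 0.16 × 0.06 = 0.001728
  reference sample 3: 0.55 × 0.68 × 0.49 = 0.18326
  reference sample 4: 0.27 × 0.12 × 0.23 = 0.007452
Marginal likelihood of the evidence = 0.19244.
P(reference sample 2 | evidence) = 0.001728 / 0.19244 ≈ 0.009.

0.009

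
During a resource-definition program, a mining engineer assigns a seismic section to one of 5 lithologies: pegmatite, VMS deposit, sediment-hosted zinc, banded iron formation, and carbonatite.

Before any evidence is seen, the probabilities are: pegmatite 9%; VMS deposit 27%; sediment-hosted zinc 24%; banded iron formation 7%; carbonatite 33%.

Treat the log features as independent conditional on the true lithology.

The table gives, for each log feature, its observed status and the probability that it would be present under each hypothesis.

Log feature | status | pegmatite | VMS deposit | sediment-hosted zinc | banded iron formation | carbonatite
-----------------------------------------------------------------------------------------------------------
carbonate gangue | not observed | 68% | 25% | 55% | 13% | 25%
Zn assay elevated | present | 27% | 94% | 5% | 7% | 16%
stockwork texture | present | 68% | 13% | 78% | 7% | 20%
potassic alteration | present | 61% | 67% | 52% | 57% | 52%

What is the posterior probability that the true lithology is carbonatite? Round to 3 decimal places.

For each hypothesis, the unnormalized posterior weight is prior × product of the log feature likelihoods (using 1 − P(present | H) for each absent log feature):
  pegmatite: 0.09 × (1 − 0.68) × 0.27 × 0.68 × 0.61 = 0.0032255
  VMS deposit: 0.27 × (1 − 0.25) × 0.94 × 0.13 × 0.67 = 0.016579
  sediment-hosted zinc: 0.24 × (1 − 0.55) × 0.05 × 0.78 × 0.52 = 0.0021902
  banded iron formation: 0.07 × (1 − 0.13) × 0.07 × 0.07 × 0.57 = 0.00017009
  carbonatite: 0.33 × (1 − 0.25) × 0.16 × 0.20 × 0.52 = 0.0041184
Marginal likelihood of the evidence = 0.026284.
P(carbonatite | evidence) = 0.0041184 / 0.026284 ≈ 0.157.

0.157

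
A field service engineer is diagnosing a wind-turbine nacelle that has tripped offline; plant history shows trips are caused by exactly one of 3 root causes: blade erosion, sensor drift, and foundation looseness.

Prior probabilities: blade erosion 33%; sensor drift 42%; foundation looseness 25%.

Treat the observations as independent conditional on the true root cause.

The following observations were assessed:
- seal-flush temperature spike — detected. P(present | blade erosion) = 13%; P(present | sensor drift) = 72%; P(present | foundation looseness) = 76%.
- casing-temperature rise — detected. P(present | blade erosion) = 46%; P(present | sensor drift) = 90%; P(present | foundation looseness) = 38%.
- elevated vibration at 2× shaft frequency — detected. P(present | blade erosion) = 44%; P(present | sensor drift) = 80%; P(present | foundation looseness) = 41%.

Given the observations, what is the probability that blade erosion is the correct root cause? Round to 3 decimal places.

0.034

Multiply each prior by the joint likelihood of the evidence pattern:
  blade erosion: 0.33 × 0.13 × 0.46 × 0.44 = 0.008683
  sensor drift: 0.42 × 0.72 × 0.90 × 0.80 = 0.21773
  foundation looseness: 0.25 × 0.76 × 0.38 × 0.41 = 0.029602
The unnormalized weights sum to 0.25601.
P(blade erosion | evidence) = 0.008683 / 0.25601 ≈ 0.034.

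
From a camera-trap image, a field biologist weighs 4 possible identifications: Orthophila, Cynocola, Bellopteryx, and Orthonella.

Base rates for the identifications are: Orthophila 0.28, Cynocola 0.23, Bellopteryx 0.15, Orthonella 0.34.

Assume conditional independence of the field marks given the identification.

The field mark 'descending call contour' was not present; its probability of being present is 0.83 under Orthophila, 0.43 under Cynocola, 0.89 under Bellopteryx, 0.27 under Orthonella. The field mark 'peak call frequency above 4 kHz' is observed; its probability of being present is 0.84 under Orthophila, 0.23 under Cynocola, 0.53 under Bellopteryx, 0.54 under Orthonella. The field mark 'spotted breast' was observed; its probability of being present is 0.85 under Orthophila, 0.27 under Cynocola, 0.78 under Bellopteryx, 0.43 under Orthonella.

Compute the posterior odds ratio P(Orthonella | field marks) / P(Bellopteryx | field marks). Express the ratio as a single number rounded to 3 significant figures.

8.45

The normalizing constant cancels in an odds ratio, so compute prior × likelihood for the two hypotheses only (using 1 − P(present | H) for each absent field mark):
  Orthonella: 0.34 × (1 − 0.27) × 0.54 × 0.43 = 0.057632
  Bellopteryx: 0.15 × (1 − 0.89) × 0.53 × 0.78 = 0.0068211
Odds(Orthonella : Bellopteryx) = 0.057632 / 0.0068211 ≈ 8.45.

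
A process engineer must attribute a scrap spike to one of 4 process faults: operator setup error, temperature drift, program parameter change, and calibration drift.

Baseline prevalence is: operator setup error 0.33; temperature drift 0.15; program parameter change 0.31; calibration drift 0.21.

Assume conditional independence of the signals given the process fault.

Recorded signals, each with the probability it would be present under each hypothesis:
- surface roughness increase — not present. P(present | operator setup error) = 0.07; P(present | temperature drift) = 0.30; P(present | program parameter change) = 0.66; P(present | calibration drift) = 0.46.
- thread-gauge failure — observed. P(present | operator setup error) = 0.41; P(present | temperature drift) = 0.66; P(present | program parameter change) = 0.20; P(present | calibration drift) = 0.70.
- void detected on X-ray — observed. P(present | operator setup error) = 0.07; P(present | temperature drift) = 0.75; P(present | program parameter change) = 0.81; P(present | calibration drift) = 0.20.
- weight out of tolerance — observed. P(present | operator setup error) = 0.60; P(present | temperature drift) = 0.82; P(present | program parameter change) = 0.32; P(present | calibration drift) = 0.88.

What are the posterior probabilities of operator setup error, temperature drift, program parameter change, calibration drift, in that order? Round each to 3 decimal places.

0.078, 0.633, 0.081, 0.207

Multiply each prior by the joint likelihood of the signal pattern (using 1 − P(present | H) for each absent signal):
  operator setup error: 0.33 × (1 − 0.07) × 0.41 × 0.07 × 0.60 = 0.0052848
  temperature drift: 0.15 × (1 − 0.30) × 0.66 × 0.75 × 0.82 = 0.042619
  program parameter change: 0.31 × (1 − 0.66) × 0.20 × 0.81 × 0.32 = 0.0054639
  calibration drift: 0.21 × (1 − 0.46) × 0.70 × 0.20 × 0.88 = 0.013971
Normalizing constant Z = 0.0052848 + 0.042619 + 0.0054639 + 0.013971 = 0.067339.
P(operator setup error | evidence) = 0.0052848 / 0.067339 ≈ 0.078
P(temperature drift | evidence) = 0.042619 / 0.067339 ≈ 0.633
P(program parameter change | evidence) = 0.0054639 / 0.067339 ≈ 0.081
P(calibration drift | evidence) = 0.013971 / 0.067339 ≈ 0.207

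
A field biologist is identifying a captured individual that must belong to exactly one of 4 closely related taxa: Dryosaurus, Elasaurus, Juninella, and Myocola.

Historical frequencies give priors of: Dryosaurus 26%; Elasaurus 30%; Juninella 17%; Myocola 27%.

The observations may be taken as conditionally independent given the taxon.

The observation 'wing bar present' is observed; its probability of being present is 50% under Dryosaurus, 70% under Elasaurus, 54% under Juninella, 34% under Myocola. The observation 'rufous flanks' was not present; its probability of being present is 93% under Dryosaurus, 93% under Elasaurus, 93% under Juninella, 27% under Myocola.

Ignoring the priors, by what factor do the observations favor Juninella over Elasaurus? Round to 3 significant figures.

The Bayes factor is the ratio of the joint likelihoods of the evidence pattern under the two hypotheses (using 1 − P(present | H) for each absent observation).
  Juninella: 0.54 × (1 − 0.93) = 0.0378
  Elasaurus: 0.70 × (1 − 0.93) = 0.049
Bayes factor = 0.0378 / 0.049 ≈ 0.771

0.771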